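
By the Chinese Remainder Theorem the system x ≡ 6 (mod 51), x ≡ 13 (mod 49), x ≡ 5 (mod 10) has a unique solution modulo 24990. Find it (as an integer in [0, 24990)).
The moduli 51, 49, 10 are pairwise coprime, so by the CRT there is a unique solution mod 51·49·10 = 24990.
Solve by successive substitution. Start with x ≡ 6 (mod 51).
  Combine with x ≡ 13 (mod 49): write x = 6 + 51·t and require 6 + 51·t ≡ 13 (mod 49), i.e. 51·t ≡ 13 − 6 ≡ 7 (mod 49). Since 51^(−1) ≡ 25 (mod 49) (51 ≡ 2 (mod 49)), t ≡ 25·7 ≡ 28 (mod 49). So x ≡ 6 + 51·28 = 1434 (mod 2499).
  Combine with x ≡ 5 (mod 10): write x = 1434 + 2499·t and require 1434 + 2499·t ≡ 5 (mod 10), i.e. 2499·t ≡ 5 − 1434 ≡ 1 (mod 10). Since 2499^(−1) ≡ 9 (mod 10) (2499 ≡ 9 (mod 10)), t ≡ 9·1 ≡ 9 (mod 10). So x ≡ 1434 + 2499·9 = 23925 (mod 24990).
Unique solution in [0, 24990): x = 23925.

Final answer: x ≡ 23925 (mod 24990); the representative in [0, 24990) is 23925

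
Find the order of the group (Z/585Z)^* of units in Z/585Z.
(Z/585Z)^* consists of the classes a with gcd(a, 585) = 1, so its order is φ(585). φ is multiplicative, with φ(p^e) = p^e − p^(e−1). Factorise 585 = 3^2 · 5 · 13. Then
  φ(585) = (3^2 − 3^1) · (5 − 1) · (13 − 1) = 6 · 4 · 12 = 288.
Thus |(Z/585Z)^*| = 288.

Final answer: |(Z/585Z)^*| = 288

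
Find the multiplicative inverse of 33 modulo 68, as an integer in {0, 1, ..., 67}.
Apply the extended Euclidean algorithm to (68, 33), tracking rows (r, s, t) with s·68 + t·33 = r. Each division r_prev = q·r_cur + r_new produces the new row as (previous row) − q·(current row):
  row A: (68, 1, 0)   [1·68 + 0·33 = 68]
  row B: (33, 0, 1)   [0·68 + 1·33 = 33]
  68 = 2·33 + 2   → row C = row A − 2·row B = (2, 1, −2)   [check: 1·68 − 2·33 = 2]
  33 = 16·2 + 1   → row D = row B − 16·row C = (1, −16, 33)   [check: −16·68 + 33·33 = 1]
  2 = 2·1 + 0   → remainder 0, stop. gcd = 1 (last nonzero row D).
The gcd is 1, so 33 is invertible mod 68. The last nonzero row gives −16·68 + 33·33 = 1, so t = 33. So 33^(−1) ≡ 33 (mod 68). Verify: 33 · 33 = 1089 ≡ 1 (mod 68). ✓

Final answer: 33^(−1) ≡ 33 (mod 68)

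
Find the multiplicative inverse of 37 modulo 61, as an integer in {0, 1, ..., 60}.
Apply the extended Euclidean algorithm to (61, 37), tracking rows (r, s, t) with s·61 + t·37 = r. Each division r_prev = q·r_cur + r_new produces the new row as (previous row) − q·(current row):
  row A: (61, 1, 0)   [1·61 + 0·37 = 61]
  row B: (37, 0, 1)   [0·61 + 1·37 = 37]
  61 = 1·37 + 24   → row C = row A − 1·row B = (24, 1, −1)   [check: 1·61 − 1·37 = 24]
  37 = 1·24 + 13   → row D = row B − 1·row C = (13, −1, 2)   [check: −1·61 + 2·37 = 13]
  24 = 1·13 + 11   → row E = row C − 1·row D = (11, 2, −3)   [check: 2·61 − 3·37 = 11]
  13 = 1·11 + 2   → row F = row D − 1·row E = (2, −3, 5)   [check: −3·61 + 5·37 = 2]
  11 = 5·2 + 1   → row G = row E − 5·row F = (1, 17, −28)   [check: 17·61 − 28·37 = 1]
  2 = 2·1 + 0   → remainder 0, stop. gcd = 1 (last nonzero row G).
The gcd is 1, so 37 is invertible mod 61. The last nonzero row gives 17·61 − 28·37 = 1, so t = −28. So 37^(−1) ≡ −28 ≡ 33 (mod 61). Verify: 37 · 33 = 1221 ≡ 1 (mod 61). ✓

Final answer: 37^(−1) ≡ 33 (mod 61)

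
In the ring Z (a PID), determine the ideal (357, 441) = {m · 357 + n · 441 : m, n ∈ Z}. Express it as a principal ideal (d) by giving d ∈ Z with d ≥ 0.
(357, 441) = (21); d = 21

In the PID Z, (a, b) is generated by gcd(a, b). Compute gcd(441, 357) with the extended Euclidean algorithm, tracking rows (r, s, t) with s·441 + t·357 = r:
  row A: (441, 1, 0)   [1·441 + 0·357 = 441]
  row B: (357, 0, 1)   [0·441 + 1·357 = 357]
  441 = 1·357 + 84   → row C = row A − 1·row B = (84, 1, −1)   [check: 1·441 − 1·357 = 84]
  357 = 4·84 + 21   → row D = row B − 4·row C = (21, −4, 5)   [check: −4·441 + 5·357 = 21]
  84 = 4·21 + 0   → remainder 0, stop. gcd = 21 (last nonzero row D).
So gcd(357, 441) = 21, with Bézout identity −4·441 + 5·357 = 21. Containment (⊇): the Bézout identity exhibits 21 as an element of (357, 441), giving (21) ⊆ (357, 441). Containment (⊆): since 21 | 357 and 21 | 441 (357 = 21·17, 441 = 21·21), every Z-linear combination of 357 and 441 is divisible by 21, so (357, 441) ⊆ (21). Therefore (357, 441) = (21), d = 21.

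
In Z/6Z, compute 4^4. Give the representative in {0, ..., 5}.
4

Use repeated squaring. Binary(4) = 100. Walk through the bits of the exponent 4 left-to-right: at each bit after the leading one, square the running value, then multiply by 4 if the bit is 1 (always reducing mod 6):
  bit 1 = 1 (leading): start with 4.
  bit 2 = 0: square 4^2 = 16 ≡ 4 (mod 6).
  bit 3 = 0: square 4^2 = 16 ≡ 4 (mod 6).
Final value: 4^4 ≡ 4 (mod 6).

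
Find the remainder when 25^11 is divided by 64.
9

Use repeated squaring. Binary(11) = 1011. Walk through the bits of the exponent 11 left-to-right: at each bit after the leading one, square the running value, then multiply by 25 if the bit is 1 (always reducing mod 64):
  bit 1 = 1 (leading): start with 25.
  bit 2 = 0: square 25^2 = 625 ≡ 49 (mod 64).
  bit 3 = 1: square 49^2 = 2401 ≡ 33; bit is 1, so multiply 33·25 = 825 ≡ 57 (mod 64).
  bit 4 = 1: square 57^2 = 3249 ≡ 49; bit is 1, so multiply 49·25 = 1225 ≡ 9 (mod 64).
Final value: 25^11 ≡ 9 (mod 64).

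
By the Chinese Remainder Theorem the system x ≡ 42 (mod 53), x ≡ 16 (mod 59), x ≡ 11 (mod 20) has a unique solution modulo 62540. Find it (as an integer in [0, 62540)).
x ≡ 35711 (mod 62540); the representative in [0, 62540) is 35711

The moduli 53, 59, 20 are pairwise coprime, so by the CRT there is a unique solution mod 53·59·20 = 62540.
Solve by successive substitution. Start with x ≡ 42 (mod 53).
  Combine with x ≡ 16 (mod 59): write x = 42 + 53·t and require 42 + 53·t ≡ 16 (mod 59), i.e. 53·t ≡ 16 − 42 ≡ 33 (mod 59). Since 53^(−1) ≡ 49 (mod 59), t ≡ 49·33 ≡ 24 (mod 59). So x ≡ 42 + 53·24 = 1314 (mod 3127).
  Combine with x ≡ 11 (mod 20): write x = 1314 + 3127·t and require 1314 + 3127·t ≡ 11 (mod 20), i.e. 3127·t ≡ 11 − 1314 ≡ 17 (mod 20). Since 3127^(−1) ≡ 3 (mod 20) (3127 ≡ 7 (mod 20)), t ≡ 3·17 ≡ 11 (mod 20). So x ≡ 1314 + 3127·11 = 35711 (mod 62540).
Unique solution in [0, 62540): x = 35711.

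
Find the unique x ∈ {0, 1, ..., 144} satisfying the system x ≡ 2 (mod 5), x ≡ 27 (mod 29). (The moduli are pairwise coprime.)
The moduli 5, 29 are pairwise coprime, so by the CRT there is a unique solution mod 5·29 = 145.
Solve by successive substitution. Start with x ≡ 2 (mod 5).
  Combine with x ≡ 27 (mod 29): write x = 2 + 5·t and require 2 + 5·t ≡ 27 (mod 29), i.e. 5·t ≡ 27 − 2 ≡ 25 (mod 29). Since 5^(−1) ≡ 6 (mod 29), t ≡ 6·25 ≡ 5 (mod 29). So x ≡ 2 + 5·5 = 27 (mod 145).
Unique solution in [0, 145): x = 27.

Final answer: x ≡ 27 (mod 145); the representative in [0, 145) is 27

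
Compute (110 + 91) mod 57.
Reduce the summands first: 110 ≡ 53, 91 ≡ 34 (mod 57), so 110 + 91 ≡ 53 + 34 (mod 57). 53 + 34 = 87; 87 = 1·57 + 30, so (110 + 91) mod 57 = 30.

Final answer: 30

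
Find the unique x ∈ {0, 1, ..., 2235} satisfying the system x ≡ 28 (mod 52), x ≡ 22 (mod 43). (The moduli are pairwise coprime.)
The moduli 52, 43 are pairwise coprime, so by the CRT there is a unique solution mod 52·43 = 2236.
Solve by successive substitution. Start with x ≡ 28 (mod 52).
  Combine with x ≡ 22 (mod 43): write x = 28 + 52·t and require 28 + 52·t ≡ 22 (mod 43), i.e. 52·t ≡ 22 − 28 ≡ 37 (mod 43). Since 52^(−1) ≡ 24 (mod 43) (52 ≡ 9 (mod 43)), t ≡ 24·37 ≡ 28 (mod 43). So x ≡ 28 + 52·28 = 1484 (mod 2236).
Unique solution in [0, 2236): x = 1484.

Final answer: x ≡ 1484 (mod 2236); the representative in [0, 2236) is 1484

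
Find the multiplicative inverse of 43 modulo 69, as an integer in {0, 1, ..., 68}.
Apply the extended Euclidean algorithm to (69, 43), tracking rows (r, s, t) with s·69 + t·43 = r. Each division r_prev = q·r_cur + r_new produces the new row as (previous row) − q·(current row):
  row A: (69, 1, 0)   [1·69 + 0·43 = 69]
  row B: (43, 0, 1)   [0·69 + 1·43 = 43]
  69 = 1·43 + 26   → row C = row A − 1·row B = (26, 1, −1)   [check: 1·69 − 1·43 = 26]
  43 = 1·26 + 17   → row D = row B − 1·row C = (17, −1, 2)   [check: −1·69 + 2·43 = 17]
  26 = 1·17 + 9   → row E = row C − 1·row D = (9, 2, −3)   [check: 2·69 − 3·43 = 9]
  17 = 1·9 + 8   → row F = row D − 1·row E = (8, −3, 5)   [check: −3·69 + 5·43 = 8]
  9 = 1·8 + 1   → row G = row E − 1·row F = (1, 5, −8)   [check: 5·69 − 8·43 = 1]
  8 = 8·1 + 0   → remainder 0, stop. gcd = 1 (last nonzero row G).
The gcd is 1, so 43 is invertible mod 69. The last nonzero row gives 5·69 − 8·43 = 1, so t = −8. So 43^(−1) ≡ −8 ≡ 61 (mod 69). Verify: 43 · 61 = 2623 ≡ 1 (mod 69). ✓

Final answer: 43^(−1) ≡ 61 (mod 69)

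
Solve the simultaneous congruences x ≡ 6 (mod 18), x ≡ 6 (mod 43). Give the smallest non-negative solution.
x ≡ 6 (mod 774); the representative in [0, 774) is 6

The moduli 18, 43 are pairwise coprime, so by the CRT there is a unique solution mod 18·43 = 774.
Solve by successive substitution. Start with x ≡ 6 (mod 18).
  Combine with x ≡ 6 (mod 43): write x = 6 + 18·t and require 6 + 18·t ≡ 6 (mod 43), i.e. 18·t ≡ 6 − 6 ≡ 0 (mod 43). Since 18^(−1) ≡ 12 (mod 43), t ≡ 12·0 ≡ 0 (mod 43). So x ≡ 6 + 18·0 = 6 (mod 774).
Unique solution in [0, 774): x = 6.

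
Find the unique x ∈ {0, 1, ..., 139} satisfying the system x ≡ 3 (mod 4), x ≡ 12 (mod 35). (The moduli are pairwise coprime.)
x ≡ 47 (mod 140); the representative in [0, 140) is 47

The moduli 4, 35 are pairwise coprime, so by the CRT there is a unique solution mod 4·35 = 140.
Solve by successive substitution. Start with x ≡ 3 (mod 4).
  Combine with x ≡ 12 (mod 35): write x = 3 + 4·t and require 3 + 4·t ≡ 12 (mod 35), i.e. 4·t ≡ 12 − 3 ≡ 9 (mod 35). Since 4^(−1) ≡ 9 (mod 35), t ≡ 9·9 ≡ 11 (mod 35). So x ≡ 3 + 4·11 = 47 (mod 140).
Unique solution in [0, 140): x = 47.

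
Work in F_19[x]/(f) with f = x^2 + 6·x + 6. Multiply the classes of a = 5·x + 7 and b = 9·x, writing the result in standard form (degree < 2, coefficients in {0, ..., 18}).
a · b ≡ 2·x + 15 (mod f(x))

Multiply as integer polynomials: a · b = 45·x^2 + 63·x. Reducing coefficients mod 19: a · b ≡ 7·x^2 + 6·x. Now divide by f(x) = x^2 + 6·x + 6 in F_19[x], eliminating the leading term at each step:
  leading term 7·x^2: subtract (7)·f(x) = 7·x^2 + 4·x + 4, leaving 2·x + 15 (coefficients mod 19)
The degree is now < 2, so this is the remainder. Hence a · b ≡ 2·x + 15 in F_19[x]/(f).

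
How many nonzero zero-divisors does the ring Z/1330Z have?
Z/1330Z has 897 nonzero zero-divisors

In Z/1330Z each nonzero element is either a unit (gcd with 1330 is 1) or a zero-divisor (gcd > 1). The number of units is φ(1330): factorise 1330 = 2 · 5 · 7 · 19, so φ(1330) = (2 − 1) · (5 − 1) · (7 − 1) · (19 − 1) = 1 · 4 · 6 · 18 = 432. The nonzero elements number 1330 − 1 = 1329. Hence the nonzero zero-divisors number 1329 − 432 = 897.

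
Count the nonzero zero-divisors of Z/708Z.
Z/708Z has 475 nonzero zero-divisors

In Z/708Z each nonzero element is either a unit (gcd with 708 is 1) or a zero-divisor (gcd > 1). The number of units is φ(708): factorise 708 = 2^2 · 3 · 59, so φ(708) = (2^2 − 2^1) · (3 − 1) · (59 − 1) = 2 · 2 · 58 = 232. The nonzero elements number 708 − 1 = 707. Hence the nonzero zero-divisors number 707 − 232 = 475.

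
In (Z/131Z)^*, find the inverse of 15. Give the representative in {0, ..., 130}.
15^(−1) ≡ 35 (mod 131)

Apply the extended Euclidean algorithm to (131, 15), tracking rows (r, s, t) with s·131 + t·15 = r. Each division r_prev = q·r_cur + r_new produces the new row as (previous row) − q·(current row):
  row A: (131, 1, 0)   [1·131 + 0·15 = 131]
  row B: (15, 0, 1)   [0·131 + 1·15 = 15]
  131 = 8·15 + 11   → row C = row A − 8·row B = (11, 1, −8)   [check: 1·131 − 8·15 = 11]
  15 = 1·11 + 4   → row D = row B − 1·row C = (4, −1, 9)   [check: −1·131 + 9·15 = 4]
  11 = 2·4 + 3   → row E = row C − 2·row D = (3, 3, −26)   [check: 3·131 − 26·15 = 3]
  4 = 1·3 + 1   → row F = row D − 1·row E = (1, −4, 35)   [check: −4·131 + 35·15 = 1]
  3 = 3·1 + 0   → remainder 0, stop. gcd = 1 (last nonzero row F).
The gcd is 1, so 15 is invertible mod 131. The last nonzero row gives −4·131 + 35·15 = 1, so t = 35. So 15^(−1) ≡ 35 (mod 131). Verify: 15 · 35 = 525 ≡ 1 (mod 131). ✓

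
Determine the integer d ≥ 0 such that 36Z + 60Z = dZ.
(36, 60) = (12); d = 12

In the PID Z, (a, b) is generated by gcd(a, b). Compute gcd(60, 36) with the extended Euclidean algorithm, tracking rows (r, s, t) with s·60 + t·36 = r:
  row A: (60, 1, 0)   [1·60 + 0·36 = 60]
  row B: (36, 0, 1)   [0·60 + 1·36 = 36]
  60 = 1·36 + 24   → row C = row A − 1·row B = (24, 1, −1)   [check: 1·60 − 1·36 = 24]
  36 = 1·24 + 12   → row D = row B − 1·row C = (12, −1, 2)   [check: −1·60 + 2·36 = 12]
  24 = 2·12 + 0   → remainder 0, stop. gcd = 12 (last nonzero row D).
So gcd(36, 60) = 12, with Bézout identity −1·60 + 2·36 = 12. Containment (⊇): the Bézout identity exhibits 12 as an element of (36, 60), giving (12) ⊆ (36, 60). Containment (⊆): since 12 | 36 and 12 | 60 (36 = 12·3, 60 = 12·5), every Z-linear combination of 36 and 60 is divisible by 12, so (36, 60) ⊆ (12). Therefore (36, 60) = (12), d = 12.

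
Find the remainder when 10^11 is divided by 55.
10

Use repeated squaring. Binary(11) = 1011. Walk through the bits of the exponent 11 left-to-right: at each bit after the leading one, square the running value, then multiply by 10 if the bit is 1 (always reducing mod 55):
  bit 1 = 1 (leading): start with 10.
  bit 2 = 0: square 10^2 = 100 ≡ 45 (mod 55).
  bit 3 = 1: square 45^2 = 2025 ≡ 45; bit is 1, so multiply 45·10 = 450 ≡ 10 (mod 55).
  bit 4 = 1: square 10^2 = 100 ≡ 45; bit is 1, so multiply 45·10 = 450 ≡ 10 (mod 55).
Final value: 10^11 ≡ 10 (mod 55).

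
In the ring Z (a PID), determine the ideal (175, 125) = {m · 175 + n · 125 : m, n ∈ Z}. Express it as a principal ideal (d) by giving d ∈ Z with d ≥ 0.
In the PID Z, (a, b) is generated by gcd(a, b). Compute gcd(175, 125) with the extended Euclidean algorithm, tracking rows (r, s, t) with s·175 + t·125 = r:
  row A: (175, 1, 0)   [1·175 + 0·125 = 175]
  row B: (125, 0, 1)   [0·175 + 1·125 = 125]
  175 = 1·125 + 50   → row C = row A − 1·row B = (50, 1, −1)   [check: 1·175 − 1·125 = 50]
  125 = 2·50 + 25   → row D = row B − 2·row C = (25, −2, 3)   [check: −2·175 + 3·125 = 25]
  50 = 2·25 + 0   → remainder 0, stop. gcd = 25 (last nonzero row D).
So gcd(175, 125) = 25, with Bézout identity −2·175 + 3·125 = 25. Containment (⊇): the Bézout identity exhibits 25 as an element of (175, 125), giving (25) ⊆ (175, 125). Containment (⊆): since 25 | 175 and 25 | 125 (175 = 25·7, 125 = 25·5), every Z-linear combination of 175 and 125 is divisible by 25, so (175, 125) ⊆ (25). Therefore (175, 125) = (25), d = 25.

Final answer: (175, 125) = (25); d = 25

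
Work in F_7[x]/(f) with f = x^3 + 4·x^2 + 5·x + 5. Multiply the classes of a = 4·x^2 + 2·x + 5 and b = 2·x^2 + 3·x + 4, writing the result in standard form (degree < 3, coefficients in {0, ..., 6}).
Multiply as integer polynomials: a · b = 8·x^4 + 16·x^3 + 32·x^2 + 23·x + 20. Reducing coefficients mod 7: a · b ≡ x^4 + 2·x^3 + 4·x^2 + 2·x + 6. Now divide by f(x) = x^3 + 4·x^2 + 5·x + 5 in F_7[x], eliminating the leading term at each step:
  leading term x^4: subtract (x)·f(x) = x^4 + 4·x^3 + 5·x^2 + 5·x, leaving 5·x^3 + 6·x^2 + 4·x + 6 (coefficients mod 7)
  leading term 5·x^3: subtract (5)·f(x) = 5·x^3 + 6·x^2 + 4·x + 4, leaving 2 (coefficients mod 7)
The degree is now < 3, so this is the remainder. Hence a · b ≡ 2 in F_7[x]/(f).

Final answer: a · b ≡ 2 (mod f(x))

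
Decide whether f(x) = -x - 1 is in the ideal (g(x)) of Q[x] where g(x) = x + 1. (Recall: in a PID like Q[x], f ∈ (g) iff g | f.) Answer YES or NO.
YES

In Q[x] the ideal (g) consists of all multiples of g, so f ∈ (g) iff g | f, i.e. iff the remainder of f on division by g is 0. Divide f by g (g is monic, so eliminate the leading term of the running remainder at each step):
  leading term -x: subtract (-1)·g(x) = -x - 1, leaving 0
The remainder is 0, so f(x) = g(x) · h(x) with h(x) = -1. Hence g | f, i.e. f ∈ (g).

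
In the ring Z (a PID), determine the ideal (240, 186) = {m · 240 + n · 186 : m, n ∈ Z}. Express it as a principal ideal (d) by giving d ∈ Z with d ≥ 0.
In the PID Z, (a, b) is generated by gcd(a, b). Compute gcd(240, 186) with the extended Euclidean algorithm, tracking rows (r, s, t) with s·240 + t·186 = r:
  row A: (240, 1, 0)   [1·240 + 0·186 = 240]
  row B: (186, 0, 1)   [0·240 + 1·186 = 186]
  240 = 1·186 + 54   → row C = row A − 1·row B = (54, 1, −1)   [check: 1·240 − 1·186 = 54]
  186 = 3·54 + 24   → row D = row B − 3·row C = (24, −3, 4)   [check: −3·240 + 4·186 = 24]
  54 = 2·24 + 6   → row E = row C − 2·row D = (6, 7, −9)   [check: 7·240 − 9·186 = 6]
  24 = 4·6 + 0   → remainder 0, stop. gcd = 6 (last nonzero row E).
So gcd(240, 186) = 6, with Bézout identity 7·240 − 9·186 = 6. Containment (⊇): the Bézout identity exhibits 6 as an element of (240, 186), giving (6) ⊆ (240, 186). Containment (⊆): since 6 | 240 and 6 | 186 (240 = 6·40, 186 = 6·31), every Z-linear combination of 240 and 186 is divisible by 6, so (240, 186) ⊆ (6). Therefore (240, 186) = (6), d = 6.

Final answer: (240, 186) = (6); d = 6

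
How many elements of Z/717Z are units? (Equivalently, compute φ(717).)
Z/717Z has φ(717) = 476 units

An element a ∈ Z/717Z is a unit iff gcd(a, 717) = 1, so the number of units is φ(717). φ is multiplicative, with φ(p^e) = p^e − p^(e−1). Factorise 717 = 3 · 239. Then
  φ(717) = (3 − 1) · (239 − 1) = 2 · 238 = 476.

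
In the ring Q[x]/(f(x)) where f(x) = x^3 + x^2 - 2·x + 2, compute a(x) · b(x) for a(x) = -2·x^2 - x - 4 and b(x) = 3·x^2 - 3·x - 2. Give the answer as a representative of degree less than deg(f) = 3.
First multiply in Q[x] without reducing: a · b = -6·x^4 + 3·x^3 - 5·x^2 + 14·x + 8. Now divide by f(x) = x^3 + x^2 - 2·x + 2, eliminating the leading term at each step:
  leading term -6·x^4: subtract (-6·x)·f(x) = -6·x^4 - 6·x^3 + 12·x^2 - 12·x, leaving 9·x^3 - 17·x^2 + 26·x + 8
  leading term 9·x^3: subtract (9)·f(x) = 9·x^3 + 9·x^2 - 18·x + 18, leaving -26·x^2 + 44·x - 10
The degree is now < 3, so this is the remainder. Hence a · b ≡ -26·x^2 + 44·x - 10 in Q[x]/(f).

Final answer: a · b ≡ -26·x^2 + 44·x - 10 (mod f(x))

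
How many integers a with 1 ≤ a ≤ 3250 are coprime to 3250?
1200

The number of a ∈ {1, ..., 3250} with gcd(a, 3250) = 1 is by definition Euler's totient φ(3250). φ is multiplicative, with φ(p^e) = p^e − p^(e−1). Factorise 3250 = 2 · 5^3 · 13. Then
  φ(3250) = (2 − 1) · (5^3 − 5^2) · (13 − 1) = 1 · 100 · 12 = 1200.
So there are 1200 such integers.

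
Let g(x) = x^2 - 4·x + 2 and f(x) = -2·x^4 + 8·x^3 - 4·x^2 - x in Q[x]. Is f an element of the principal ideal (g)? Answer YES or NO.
NO

In Q[x] the ideal (g) consists of all multiples of g, so f ∈ (g) iff g | f, i.e. iff the remainder of f on division by g is 0. Divide f by g (g is monic, so eliminate the leading term of the running remainder at each step):
  leading term -2·x^4: subtract (-2·x^2)·g(x) = -2·x^4 + 8·x^3 - 4·x^2, leaving -x
The remainder r(x) = -x ≠ 0 (and deg r < deg g), so g ∤ f, i.e. f ∉ (g).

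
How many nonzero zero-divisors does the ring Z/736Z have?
Z/736Z has 383 nonzero zero-divisors

In Z/736Z each nonzero element is either a unit (gcd with 736 is 1) or a zero-divisor (gcd > 1). The number of units is φ(736): factorise 736 = 2^5 · 23, so φ(736) = (2^5 − 2^4) · (23 − 1) = 16 · 22 = 352. The nonzero elements number 736 − 1 = 735. Hence the nonzero zero-divisors number 735 − 352 = 383.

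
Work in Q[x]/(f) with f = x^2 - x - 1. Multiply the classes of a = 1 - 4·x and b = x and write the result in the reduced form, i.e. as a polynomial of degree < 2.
First multiply in Q[x] without reducing: a · b = -4·x^2 + x. Now divide by f(x) = x^2 - x - 1, eliminating the leading term at each step:
  leading term -4·x^2: subtract (-4)·f(x) = -4·x^2 + 4·x + 4, leaving -3·x - 4
The degree is now < 2, so this is the remainder. Hence a · b ≡ -3·x - 4 in Q[x]/(f).

Final answer: a · b ≡ -3·x - 4 (mod f(x))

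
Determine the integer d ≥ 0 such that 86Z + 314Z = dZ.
(86, 314) = (2); d = 2

In the PID Z, (a, b) is generated by gcd(a, b). Compute gcd(314, 86) with the extended Euclidean algorithm, tracking rows (r, s, t) with s·314 + t·86 = r:
  row A: (314, 1, 0)   [1·314 + 0·86 = 314]
  row B: (86, 0, 1)   [0·314 + 1·86 = 86]
  314 = 3·86 + 56   → row C = row A − 3·row B = (56, 1, −3)   [check: 1·314 − 3·86 = 56]
  86 = 1·56 + 30   → row D = row B − 1·row C = (30, −1, 4)   [check: −1·314 + 4·86 = 30]
  56 = 1·30 + 26   → row E = row C − 1·row D = (26, 2, −7)   [check: 2·314 − 7·86 = 26]
  30 = 1·26 + 4   → row F = row D − 1·row E = (4, −3, 11)   [check: −3·314 + 11·86 = 4]
  26 = 6·4 + 2   → row G = row E − 6·row F = (2, 20, −73)   [check: 20·314 − 73·86 = 2]
  4 = 2·2 + 0   → remainder 0, stop. gcd = 2 (last nonzero row G).
So gcd(86, 314) = 2, with Bézout identity 20·314 − 73·86 = 2. Containment (⊇): the Bézout identity exhibits 2 as an element of (86, 314), giving (2) ⊆ (86, 314). Containment (⊆): since 2 | 86 and 2 | 314 (86 = 2·43, 314 = 2·157), every Z-linear combination of 86 and 314 is divisible by 2, so (86, 314) ⊆ (2). Therefore (86, 314) = (2), d = 2.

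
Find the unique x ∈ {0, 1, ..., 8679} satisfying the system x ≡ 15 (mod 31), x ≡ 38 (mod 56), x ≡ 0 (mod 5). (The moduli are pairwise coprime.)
The moduli 31, 56, 5 are pairwise coprime, so by the CRT there is a unique solution mod 31·56·5 = 8680.
Solve by successive substitution. Start with x ≡ 15 (mod 31).
  Combine with x ≡ 38 (mod 56): write x = 15 + 31·t and require 15 + 31·t ≡ 38 (mod 56), i.e. 31·t ≡ 38 − 15 ≡ 23 (mod 56). Since 31^(−1) ≡ 47 (mod 56), t ≡ 47·23 ≡ 17 (mod 56). So x ≡ 15 + 31·17 = 542 (mod 1736).
  Combine with x ≡ 0 (mod 5): write x = 542 + 1736·t and require 542 + 1736·t ≡ 0 (mod 5), i.e. 1736·t ≡ 0 − 542 ≡ 3 (mod 5). Since 1736^(−1) ≡ 1 (mod 5) (1736 ≡ 1 (mod 5)), t ≡ 1·3 ≡ 3 (mod 5). So x ≡ 542 + 1736·3 = 5750 (mod 8680).
Unique solution in [0, 8680): x = 5750.

Final answer: x ≡ 5750 (mod 8680); the representative in [0, 8680) is 5750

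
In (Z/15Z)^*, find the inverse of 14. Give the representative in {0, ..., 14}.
14^(−1) ≡ 14 (mod 15)

Apply the extended Euclidean algorithm to (15, 14), tracking rows (r, s, t) with s·15 + t·14 = r. Each division r_prev = q·r_cur + r_new produces the new row as (previous row) − q·(current row):
  row A: (15, 1, 0)   [1·15 + 0·14 = 15]
  row B: (14, 0, 1)   [0·15 + 1·14 = 14]
  15 = 1·14 + 1   → row C = row A − 1·row B = (1, 1, −1)   [check: 1·15 − 1·14 = 1]
  14 = 14·1 + 0   → remainder 0, stop. gcd = 1 (last nonzero row C).
The gcd is 1, so 14 is invertible mod 15. The last nonzero row gives 1·15 − 1·14 = 1, so t = −1. So 14^(−1) ≡ −1 ≡ 14 (mod 15). Verify: 14 · 14 = 196 ≡ 1 (mod 15). ✓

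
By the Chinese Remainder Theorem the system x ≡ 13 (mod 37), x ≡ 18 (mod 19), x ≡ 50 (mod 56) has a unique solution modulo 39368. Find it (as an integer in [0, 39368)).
The moduli 37, 19, 56 are pairwise coprime, so by the CRT there is a unique solution mod 37·19·56 = 39368.
Solve by successive substitution. Start with x ≡ 13 (mod 37).
  Combine with x ≡ 18 (mod 19): write x = 13 + 37·t and require 13 + 37·t ≡ 18 (mod 19), i.e. 37·t ≡ 18 − 13 ≡ 5 (mod 19). Since 37^(−1) ≡ 18 (mod 19) (37 ≡ 18 (mod 19)), t ≡ 18·5 ≡ 14 (mod 19). So x ≡ 13 + 37·14 = 531 (mod 703).
  Combine with x ≡ 50 (mod 56): write x = 531 + 703·t and require 531 + 703·t ≡ 50 (mod 56), i.e. 703·t ≡ 50 − 531 ≡ 23 (mod 56). Since 703^(−1) ≡ 47 (mod 56) (703 ≡ 31 (mod 56)), t ≡ 47·23 ≡ 17 (mod 56). So x ≡ 531 + 703·17 = 12482 (mod 39368).
Unique solution in [0, 39368): x = 12482.

Final answer: x ≡ 12482 (mod 39368); the representative in [0, 39368) is 12482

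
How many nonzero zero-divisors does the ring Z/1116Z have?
Z/1116Z has 755 nonzero zero-divisors

In Z/1116Z each nonzero element is either a unit (gcd with 1116 is 1) or a zero-divisor (gcd > 1). The number of units is φ(1116): factorise 1116 = 2^2 · 3^2 · 31, so φ(1116) = (2^2 − 2^1) · (3^2 − 3^1) · (31 − 1) = 2 · 6 · 30 = 360. The nonzero elements number 1116 − 1 = 1115. Hence the nonzero zero-divisors number 1115 − 360 = 755.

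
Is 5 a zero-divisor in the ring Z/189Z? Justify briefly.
gcd(5, 189) = 1, so 5 is a unit in Z/189Z (it has a multiplicative inverse). A unit cannot be a zero-divisor: if 5·b ≡ 0 then multiplying both sides by 5^(−1) gives b ≡ 0. So 5 is not a zero-divisor.

Final answer: NO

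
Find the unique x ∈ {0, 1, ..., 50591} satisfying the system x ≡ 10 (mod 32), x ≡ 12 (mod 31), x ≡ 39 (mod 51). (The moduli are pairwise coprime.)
The moduli 32, 31, 51 are pairwise coprime, so by the CRT there is a unique solution mod 32·31·51 = 50592.
Solve by successive substitution. Start with x ≡ 10 (mod 32).
  Combine with x ≡ 12 (mod 31): write x = 10 + 32·t and require 10 + 32·t ≡ 12 (mod 31), i.e. 32·t ≡ 12 − 10 ≡ 2 (mod 31). Since 32^(−1) ≡ 1 (mod 31) (32 ≡ 1 (mod 31)), t ≡ 1·2 ≡ 2 (mod 31). So x ≡ 10 + 32·2 = 74 (mod 992).
  Combine with x ≡ 39 (mod 51): write x = 74 + 992·t and require 74 + 992·t ≡ 39 (mod 51), i.e. 992·t ≡ 39 − 74 ≡ 16 (mod 51). Since 992^(−1) ≡ 20 (mod 51) (992 ≡ 23 (mod 51)), t ≡ 20·16 ≡ 14 (mod 51). So x ≡ 74 + 992·14 = 13962 (mod 50592).
Unique solution in [0, 50592): x = 13962.

Final answer: x ≡ 13962 (mod 50592); the representative in [0, 50592) is 13962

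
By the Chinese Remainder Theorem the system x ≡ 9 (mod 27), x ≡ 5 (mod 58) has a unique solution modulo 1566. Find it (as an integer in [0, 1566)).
x ≡ 63 (mod 1566); the representative in [0, 1566) is 63

The moduli 27, 58 are pairwise coprime, so by the CRT there is a unique solution mod 27·58 = 1566.
Solve by successive substitution. Start with x ≡ 9 (mod 27).
  Combine with x ≡ 5 (mod 58): write x = 9 + 27·t and require 9 + 27·t ≡ 5 (mod 58), i.e. 27·t ≡ 5 − 9 ≡ 54 (mod 58). Since 27^(−1) ≡ 43 (mod 58), t ≡ 43·54 ≡ 2 (mod 58). So x ≡ 9 + 27·2 = 63 (mod 1566).
Unique solution in [0, 1566): x = 63.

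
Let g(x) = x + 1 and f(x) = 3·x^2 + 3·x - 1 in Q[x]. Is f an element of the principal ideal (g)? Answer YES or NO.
In Q[x] the ideal (g) consists of all multiples of g, so f ∈ (g) iff g | f, i.e. iff the remainder of f on division by g is 0. Divide f by g (g is monic, so eliminate the leading term of the running remainder at each step):
  leading term 3·x^2: subtract (3·x)·g(x) = 3·x^2 + 3·x, leaving -1
The remainder r(x) = -1 ≠ 0 (and deg r < deg g), so g ∤ f, i.e. f ∉ (g).

Final answer: NO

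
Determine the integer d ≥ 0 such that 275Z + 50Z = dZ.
In the PID Z, (a, b) is generated by gcd(a, b). Compute gcd(275, 50) with the extended Euclidean algorithm, tracking rows (r, s, t) with s·275 + t·50 = r:
  row A: (275, 1, 0)   [1·275 + 0·50 = 275]
  row B: (50, 0, 1)   [0·275 + 1·50 = 50]
  275 = 5·50 + 25   → row C = row A − 5·row B = (25, 1, −5)   [check: 1·275 − 5·50 = 25]
  50 = 2·25 + 0   → remainder 0, stop. gcd = 25 (last nonzero row C).
So gcd(275, 50) = 25, with Bézout identity 1·275 − 5·50 = 25. Containment (⊇): the Bézout identity exhibits 25 as an element of (275, 50), giving (25) ⊆ (275, 50). Containment (⊆): since 25 | 275 and 25 | 50 (275 = 25·11, 50 = 25·2), every Z-linear combination of 275 and 50 is divisible by 25, so (275, 50) ⊆ (25). Therefore (275, 50) = (25), d = 25.

Final answer: (275, 50) = (25); d = 25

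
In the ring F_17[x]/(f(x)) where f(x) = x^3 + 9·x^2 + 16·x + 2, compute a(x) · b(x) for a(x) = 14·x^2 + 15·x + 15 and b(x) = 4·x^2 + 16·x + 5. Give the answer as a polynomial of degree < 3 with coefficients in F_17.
Multiply as integer polynomials: a · b = 56·x^4 + 284·x^3 + 370·x^2 + 315·x + 75. Reducing coefficients mod 17: a · b ≡ 5·x^4 + 12·x^3 + 13·x^2 + 9·x + 7. Now divide by f(x) = x^3 + 9·x^2 + 16·x + 2 in F_17[x], eliminating the leading term at each step:
  leading term 5·x^4: subtract (5·x)·f(x) = 5·x^4 + 11·x^3 + 12·x^2 + 10·x, leaving x^3 + x^2 + 16·x + 7 (coefficients mod 17)
  leading term x^3: subtract (1)·f(x) = x^3 + 9·x^2 + 16·x + 2, leaving 9·x^2 + 5 (coefficients mod 17)
The degree is now < 3, so this is the remainder. Hence a · b ≡ 9·x^2 + 5 in F_17[x]/(f).

Final answer: a · b ≡ 9·x^2 + 5 (mod f(x))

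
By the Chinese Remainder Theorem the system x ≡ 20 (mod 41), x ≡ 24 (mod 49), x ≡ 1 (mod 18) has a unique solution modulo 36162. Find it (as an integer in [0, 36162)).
The moduli 41, 49, 18 are pairwise coprime, so by the CRT there is a unique solution mod 41·49·18 = 36162.
Solve by successive substitution. Start with x ≡ 20 (mod 41).
  Combine with x ≡ 24 (mod 49): write x = 20 + 41·t and require 20 + 41·t ≡ 24 (mod 49), i.e. 41·t ≡ 24 − 20 ≡ 4 (mod 49). Since 41^(−1) ≡ 6 (mod 49), t ≡ 6·4 ≡ 24 (mod 49). So x ≡ 20 + 41·24 = 1004 (mod 2009).
  Combine with x ≡ 1 (mod 18): write x = 1004 + 2009·t and require 1004 + 2009·t ≡ 1 (mod 18), i.e. 2009·t ≡ 1 − 1004 ≡ 5 (mod 18). Since 2009^(−1) ≡ 5 (mod 18) (2009 ≡ 11 (mod 18)), t ≡ 5·5 ≡ 7 (mod 18). So x ≡ 1004 + 2009·7 = 15067 (mod 36162).
Unique solution in [0, 36162): x = 15067.

Final answer: x ≡ 15067 (mod 36162); the representative in [0, 36162) is 15067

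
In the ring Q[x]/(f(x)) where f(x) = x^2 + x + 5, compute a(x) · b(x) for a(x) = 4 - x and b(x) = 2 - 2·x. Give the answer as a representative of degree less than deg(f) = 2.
First multiply in Q[x] without reducing: a · b = 2·x^2 - 10·x + 8. Now divide by f(x) = x^2 + x + 5, eliminating the leading term at each step:
  leading term 2·x^2: subtract (2)·f(x) = 2·x^2 + 2·x + 10, leaving -12·x - 2
The degree is now < 2, so this is the remainder. Hence a · b ≡ -12·x - 2 in Q[x]/(f).

Final answer: a · b ≡ -12·x - 2 (mod f(x))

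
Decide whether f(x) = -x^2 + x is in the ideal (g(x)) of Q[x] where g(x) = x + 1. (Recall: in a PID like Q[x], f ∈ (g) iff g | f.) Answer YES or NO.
In Q[x] the ideal (g) consists of all multiples of g, so f ∈ (g) iff g | f, i.e. iff the remainder of f on division by g is 0. Divide f by g (g is monic, so eliminate the leading term of the running remainder at each step):
  leading term -x^2: subtract (-x)·g(x) = -x^2 - x, leaving 2·x
  leading term 2·x: subtract (2)·g(x) = 2·x + 2, leaving -2
The remainder r(x) = -2 ≠ 0 (and deg r < deg g), so g ∤ f, i.e. f ∉ (g).

Final answer: NO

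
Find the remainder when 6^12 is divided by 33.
Use repeated squaring. Binary(12) = 1100. Walk through the bits of the exponent 12 left-to-right: at each bit after the leading one, square the running value, then multiply by 6 if the bit is 1 (always reducing mod 33):
  bit 1 = 1 (leading): start with 6.
  bit 2 = 1: square 6^2 = 36 ≡ 3; bit is 1, so multiply 3·6 = 18 (mod 33).
  bit 3 = 0: square 18^2 = 324 ≡ 27 (mod 33).
  bit 4 = 0: square 27^2 = 729 ≡ 3 (mod 33).
Final value: 6^12 ≡ 3 (mod 33).

Final answer: 3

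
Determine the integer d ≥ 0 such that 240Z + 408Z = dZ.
(240, 408) = (24); d = 24

In the PID Z, (a, b) is generated by gcd(a, b). Compute gcd(408, 240) with the extended Euclidean algorithm, tracking rows (r, s, t) with s·408 + t·240 = r:
  row A: (408, 1, 0)   [1·408 + 0·240 = 408]
  row B: (240, 0, 1)   [0·408 + 1·240 = 240]
  408 = 1·240 + 168   → row C = row A − 1·row B = (168, 1, −1)   [check: 1·408 − 1·240 = 168]
  240 = 1·168 + 72   → row D = row B − 1·row C = (72, −1, 2)   [check: −1·408 + 2·240 = 72]
  168 = 2·72 + 24   → row E = row C − 2·row D = (24, 3, −5)   [check: 3·408 − 5·240 = 24]
  72 = 3·24 + 0   → remainder 0, stop. gcd = 24 (last nonzero row E).
So gcd(240, 408) = 24, with Bézout identity 3·408 − 5·240 = 24. Containment (⊇): the Bézout identity exhibits 24 as an element of (240, 408), giving (24) ⊆ (240, 408). Containment (⊆): since 24 | 240 and 24 | 408 (240 = 24·10, 408 = 24·17), every Z-linear combination of 240 and 408 is divisible by 24, so (240, 408) ⊆ (24). Therefore (240, 408) = (24), d = 24.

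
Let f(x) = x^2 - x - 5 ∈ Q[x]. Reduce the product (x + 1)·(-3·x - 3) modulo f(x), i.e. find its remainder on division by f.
First multiply in Q[x] without reducing: a · b = -3·x^2 - 6·x - 3. Now divide by f(x) = x^2 - x - 5, eliminating the leading term at each step:
  leading term -3·x^2: subtract (-3)·f(x) = -3·x^2 + 3·x + 15, leaving -9·x - 18
The degree is now < 2, so this is the remainder. Hence a · b ≡ -9·x - 18 in Q[x]/(f).

Final answer: a · b ≡ -9·x - 18 (mod f(x))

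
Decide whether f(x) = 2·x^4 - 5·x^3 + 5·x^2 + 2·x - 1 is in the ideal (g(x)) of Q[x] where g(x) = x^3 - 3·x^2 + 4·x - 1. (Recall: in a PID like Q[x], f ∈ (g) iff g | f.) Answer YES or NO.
YES

In Q[x] the ideal (g) consists of all multiples of g, so f ∈ (g) iff g | f, i.e. iff the remainder of f on division by g is 0. Divide f by g (g is monic, so eliminate the leading term of the running remainder at each step):
  leading term 2·x^4: subtract (2·x)·g(x) = 2·x^4 - 6·x^3 + 8·x^2 - 2·x, leaving x^3 - 3·x^2 + 4·x - 1
  leading term x^3: subtract (1)·g(x) = x^3 - 3·x^2 + 4·x - 1, leaving 0
The remainder is 0, so f(x) = g(x) · h(x) with h(x) = 2·x + 1. Hence g | f, i.e. f ∈ (g).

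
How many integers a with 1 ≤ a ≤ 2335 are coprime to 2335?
The number of a ∈ {1, ..., 2335} with gcd(a, 2335) = 1 is by definition Euler's totient φ(2335). φ is multiplicative, with φ(p^e) = p^e − p^(e−1). Factorise 2335 = 5 · 467. Then
  φ(2335) = (5 − 1) · (467 − 1) = 4 · 466 = 1864.
So there are 1864 such integers.

Final answer: 1864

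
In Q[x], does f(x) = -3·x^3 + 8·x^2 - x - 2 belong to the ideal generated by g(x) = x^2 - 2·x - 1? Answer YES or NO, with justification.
In Q[x] the ideal (g) consists of all multiples of g, so f ∈ (g) iff g | f, i.e. iff the remainder of f on division by g is 0. Divide f by g (g is monic, so eliminate the leading term of the running remainder at each step):
  leading term -3·x^3: subtract (-3·x)·g(x) = -3·x^3 + 6·x^2 + 3·x, leaving 2·x^2 - 4·x - 2
  leading term 2·x^2: subtract (2)·g(x) = 2·x^2 - 4·x - 2, leaving 0
The remainder is 0, so f(x) = g(x) · h(x) with h(x) = 2 - 3·x. Hence g | f, i.e. f ∈ (g).

Final answer: YES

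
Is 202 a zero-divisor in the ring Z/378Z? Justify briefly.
gcd(202, 378) = 2 > 1, so 202 is not a unit in Z/378Z. In Z/nZ every nonzero non-unit is a zero-divisor: explicitly, take b = 378/gcd = 189 ≠ 0 (mod 378); then 202·189 = 38178 = 101·378, i.e. 202·189 ≡ 0 (mod 378). So 202 is a zero-divisor.

Final answer: YES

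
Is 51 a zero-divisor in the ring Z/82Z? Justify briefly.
gcd(51, 82) = 1, so 51 is a unit in Z/82Z (it has a multiplicative inverse). A unit cannot be a zero-divisor: if 51·b ≡ 0 then multiplying both sides by 51^(−1) gives b ≡ 0. So 51 is not a zero-divisor.

Final answer: NO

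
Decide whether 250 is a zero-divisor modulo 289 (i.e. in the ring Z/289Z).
NO

gcd(250, 289) = 1, so 250 is a unit in Z/289Z (it has a multiplicative inverse). A unit cannot be a zero-divisor: if 250·b ≡ 0 then multiplying both sides by 250^(−1) gives b ≡ 0. So 250 is not a zero-divisor.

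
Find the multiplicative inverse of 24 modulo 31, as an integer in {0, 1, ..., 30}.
Apply the extended Euclidean algorithm to (31, 24), tracking rows (r, s, t) with s·31 + t·24 = r. Each division r_prev = q·r_cur + r_new produces the new row as (previous row) − q·(current row):
  row A: (31, 1, 0)   [1·31 + 0·24 = 31]
  row B: (24, 0, 1)   [0·31 + 1·24 = 24]
  31 = 1·24 + 7   → row C = row A − 1·row B = (7, 1, −1)   [check: 1·31 − 1·24 = 7]
  24 = 3·7 + 3   → row D = row B − 3·row C = (3, −3, 4)   [check: −3·31 + 4·24 = 3]
  7 = 2·3 + 1   → row E = row C − 2·row D = (1, 7, −9)   [check: 7·31 − 9·24 = 1]
  3 = 3·1 + 0   → remainder 0, stop. gcd = 1 (last nonzero row E).
The gcd is 1, so 24 is invertible mod 31. The last nonzero row gives 7·31 − 9·24 = 1, so t = −9. So 24^(−1) ≡ −9 ≡ 22 (mod 31). Verify: 24 · 22 = 528 ≡ 1 (mod 31). ✓

Final answer: 24^(−1) ≡ 22 (mod 31)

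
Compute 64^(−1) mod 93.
Apply the extended Euclidean algorithm to (93, 64), tracking rows (r, s, t) with s·93 + t·64 = r. Each division r_prev = q·r_cur + r_new produces the new row as (previous row) − q·(current row):
  row A: (93, 1, 0)   [1·93 + 0·64 = 93]
  row B: (64, 0, 1)   [0·93 + 1·64 = 64]
  93 = 1·64 + 29   → row C = row A − 1·row B = (29, 1, −1)   [check: 1·93 − 1·64 = 29]
  64 = 2·29 + 6   → row D = row B − 2·row C = (6, −2, 3)   [check: −2·93 + 3·64 = 6]
  29 = 4·6 + 5   → row E = row C − 4·row D = (5, 9, −13)   [check: 9·93 − 13·64 = 5]
  6 = 1·5 + 1   → row F = row D − 1·row E = (1, −11, 16)   [check: −11·93 + 16·64 = 1]
  5 = 5·1 + 0   → remainder 0, stop. gcd = 1 (last nonzero row F).
The gcd is 1, so 64 is invertible mod 93. The last nonzero row gives −11·93 + 16·64 = 1, so t = 16. So 64^(−1) ≡ 16 (mod 93). Verify: 64 · 16 = 1024 ≡ 1 (mod 93). ✓

Final answer: 64^(−1) ≡ 16 (mod 93)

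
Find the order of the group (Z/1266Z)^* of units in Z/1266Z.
(Z/1266Z)^* consists of the classes a with gcd(a, 1266) = 1, so its order is φ(1266). φ is multiplicative, with φ(p^e) = p^e − p^(e−1). Factorise 1266 = 2 · 3 · 211. Then
  φ(1266) = (2 − 1) · (3 − 1) · (211 − 1) = 1 · 2 · 210 = 420.
Thus |(Z/1266Z)^*| = 420.

Final answer: |(Z/1266Z)^*| = 420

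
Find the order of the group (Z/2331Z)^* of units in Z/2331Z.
|(Z/2331Z)^*| = 1296

(Z/2331Z)^* consists of the classes a with gcd(a, 2331) = 1, so its order is φ(2331). φ is multiplicative, with φ(p^e) = p^e − p^(e−1). Factorise 2331 = 3^2 · 7 · 37. Then
  φ(2331) = (3^2 − 3^1) · (7 − 1) · (37 − 1) = 6 · 6 · 36 = 1296.
Thus |(Z/2331Z)^*| = 1296.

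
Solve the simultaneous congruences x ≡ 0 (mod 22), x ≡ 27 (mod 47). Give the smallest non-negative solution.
The moduli 22, 47 are pairwise coprime, so by the CRT there is a unique solution mod 22·47 = 1034.
Solve by successive substitution. Start with x ≡ 0 (mod 22).
  Combine with x ≡ 27 (mod 47): write x = 22·t and require 22·t ≡ 27 (mod 47). Since 22^(−1) ≡ 15 (mod 47), t ≡ 15·27 ≡ 29 (mod 47). So x ≡ 22·29 = 638 (mod 1034).
Unique solution in [0, 1034): x = 638.

Final answer: x ≡ 638 (mod 1034); the representative in [0, 1034) is 638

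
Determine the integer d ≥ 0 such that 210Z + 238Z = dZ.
(210, 238) = (14); d = 14

In the PID Z, (a, b) is generated by gcd(a, b). Compute gcd(238, 210) with the extended Euclidean algorithm, tracking rows (r, s, t) with s·238 + t·210 = r:
  row A: (238, 1, 0)   [1·238 + 0·210 = 238]
  row B: (210, 0, 1)   [0·238 + 1·210 = 210]
  238 = 1·210 + 28   → row C = row A − 1·row B = (28, 1, −1)   [check: 1·238 − 1·210 = 28]
  210 = 7·28 + 14   → row D = row B − 7·row C = (14, −7, 8)   [check: −7·238 + 8·210 = 14]
  28 = 2·14 + 0   → remainder 0, stop. gcd = 14 (last nonzero row D).
So gcd(210, 238) = 14, with Bézout identity −7·238 + 8·210 = 14. Containment (⊇): the Bézout identity exhibits 14 as an element of (210, 238), giving (14) ⊆ (210, 238). Containment (⊆): since 14 | 210 and 14 | 238 (210 = 14·15, 238 = 14·17), every Z-linear combination of 210 and 238 is divisible by 14, so (210, 238) ⊆ (14). Therefore (210, 238) = (14), d = 14.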